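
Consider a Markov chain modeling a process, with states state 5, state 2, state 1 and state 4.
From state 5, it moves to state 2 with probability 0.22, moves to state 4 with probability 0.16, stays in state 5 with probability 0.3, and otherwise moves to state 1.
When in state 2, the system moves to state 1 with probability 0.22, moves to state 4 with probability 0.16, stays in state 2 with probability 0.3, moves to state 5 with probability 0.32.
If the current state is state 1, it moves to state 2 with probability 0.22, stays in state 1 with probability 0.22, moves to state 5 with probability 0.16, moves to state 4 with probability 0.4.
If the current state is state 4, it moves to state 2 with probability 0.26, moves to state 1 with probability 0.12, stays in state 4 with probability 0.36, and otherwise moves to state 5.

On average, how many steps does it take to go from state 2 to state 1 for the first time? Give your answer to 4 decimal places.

4.3441

Let t(s) be the expected number of steps to first reach state 1 from state s, with t(state 1) = 0. Conditioning on the first step:
t(state 5) = 1 + 0.3·t(state 5) + 0.22·t(state 2) + 0.16·t(state 4)
t(state 2) = 1 + 0.32·t(state 5) + 0.3·t(state 2) + 0.16·t(state 4)
t(state 4) = 1 + 0.26·t(state 5) + 0.26·t(state 2) + 0.36·t(state 4)
Solving: t(state 5) = 3.9182, t(state 2) = 4.3441, t(state 4) = 4.9191.
Expected steps from state 2 to state 1: 4.3441.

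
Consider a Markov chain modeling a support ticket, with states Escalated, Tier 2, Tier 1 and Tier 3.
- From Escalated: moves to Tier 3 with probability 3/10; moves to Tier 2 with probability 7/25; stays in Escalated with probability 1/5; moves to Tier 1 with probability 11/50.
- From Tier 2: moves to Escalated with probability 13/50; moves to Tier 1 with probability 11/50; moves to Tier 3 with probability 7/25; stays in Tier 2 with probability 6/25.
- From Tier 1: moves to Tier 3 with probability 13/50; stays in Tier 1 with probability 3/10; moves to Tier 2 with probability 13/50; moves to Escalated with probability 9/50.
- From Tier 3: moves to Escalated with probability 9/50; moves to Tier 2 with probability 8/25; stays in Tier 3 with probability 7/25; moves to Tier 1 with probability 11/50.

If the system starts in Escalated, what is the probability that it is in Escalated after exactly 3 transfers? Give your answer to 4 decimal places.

0.2062

Propagate the distribution vector 3 transfers from Escalated.
After 0 transfers: (1.0000, 0.0000, 0.0000, 0.0000)
After 1 transfer: (0.2000, 0.2800, 0.2200, 0.3000)
After 2 transfers: (0.2064, 0.2764, 0.2376, 0.2796)
After 3 transfers: (0.2062, 0.2754, 0.2390, 0.2794)
P(in Escalated after 3 transfers) = 0.2062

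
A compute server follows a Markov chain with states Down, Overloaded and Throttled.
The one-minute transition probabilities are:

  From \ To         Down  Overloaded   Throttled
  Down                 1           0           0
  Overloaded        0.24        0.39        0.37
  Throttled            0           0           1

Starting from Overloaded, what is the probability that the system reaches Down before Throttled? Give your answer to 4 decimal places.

Let h(s) be the probability of absorption at Down starting from transient state s. Then h(Down) = 1 and h(Throttled) = 0. By first-step analysis:
h(Overloaded) = 0.24·1 + 0.39·h(Overloaded) + 0.37·0
Solving: h(Overloaded) = 0.3934.
Starting from Overloaded, the probability is 0.3934.

0.3934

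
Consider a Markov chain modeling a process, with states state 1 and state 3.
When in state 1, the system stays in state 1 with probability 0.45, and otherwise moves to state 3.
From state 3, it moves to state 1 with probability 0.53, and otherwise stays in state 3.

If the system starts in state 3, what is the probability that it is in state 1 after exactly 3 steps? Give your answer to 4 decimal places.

0.4910

Propagate the distribution vector 3 steps from state 3.
After 0 steps: (0.0000, 1.0000)
After 1 step: (0.5300, 0.4700)
After 2 steps: (0.4876, 0.5124)
After 3 steps: (0.4910, 0.5090)
P(in state 1 after 3 steps) = 0.4910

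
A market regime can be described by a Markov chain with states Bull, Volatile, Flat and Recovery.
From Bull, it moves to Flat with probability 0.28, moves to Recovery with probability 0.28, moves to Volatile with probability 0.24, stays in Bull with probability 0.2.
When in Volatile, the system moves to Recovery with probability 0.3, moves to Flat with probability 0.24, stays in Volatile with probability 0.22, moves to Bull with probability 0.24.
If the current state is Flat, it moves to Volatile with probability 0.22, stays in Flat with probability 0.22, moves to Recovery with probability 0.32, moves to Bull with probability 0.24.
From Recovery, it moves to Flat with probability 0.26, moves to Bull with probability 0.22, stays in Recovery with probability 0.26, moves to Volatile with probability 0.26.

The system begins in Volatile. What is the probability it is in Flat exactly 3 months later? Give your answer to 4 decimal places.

0.2497

Propagate the distribution vector 3 months from Volatile.
After 0 months: (0.0000, 1.0000, 0.0000, 0.0000)
After 1 month: (0.2400, 0.2200, 0.2400, 0.3000)
After 2 months: (0.2244, 0.2368, 0.2508, 0.2880)
After 3 months: (0.2253, 0.2360, 0.2497, 0.2890)
P(in Flat after 3 months) = 0.2497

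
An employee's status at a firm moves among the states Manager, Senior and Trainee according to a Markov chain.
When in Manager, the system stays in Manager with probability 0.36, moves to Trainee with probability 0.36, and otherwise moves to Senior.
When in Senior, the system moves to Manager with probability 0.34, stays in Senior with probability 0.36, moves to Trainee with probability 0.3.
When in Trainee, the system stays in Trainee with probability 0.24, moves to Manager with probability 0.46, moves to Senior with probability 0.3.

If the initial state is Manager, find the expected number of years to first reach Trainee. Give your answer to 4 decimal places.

2.9262

Let t(s) be the expected number of years to first reach Trainee from state s, with t(Trainee) = 0. Conditioning on the first year:
t(Manager) = 1 + 0.36·t(Manager) + 0.28·t(Senior)
t(Senior) = 1 + 0.34·t(Manager) + 0.36·t(Senior)
Solving: t(Manager) = 2.9262, t(Senior) = 3.1170.
Expected years from Manager to Trainee: 2.9262.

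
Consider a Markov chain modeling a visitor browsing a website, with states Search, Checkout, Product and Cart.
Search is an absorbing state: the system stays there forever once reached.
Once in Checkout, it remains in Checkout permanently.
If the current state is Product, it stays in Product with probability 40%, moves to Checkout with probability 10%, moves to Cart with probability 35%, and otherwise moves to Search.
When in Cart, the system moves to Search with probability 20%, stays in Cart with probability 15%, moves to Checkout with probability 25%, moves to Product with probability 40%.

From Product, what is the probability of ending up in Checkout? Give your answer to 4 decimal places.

Let h(s) be the probability of absorption at Checkout starting from transient state s. Then h(Checkout) = 1 and h(Search) = 0. By first-step analysis:
h(Product) = 0.15·0 + 0.1·1 + 0.4·h(Product) + 0.35·h(Cart)
h(Cart) = 0.2·0 + 0.25·1 + 0.4·h(Product) + 0.15·h(Cart)
Solving: h(Product) = 0.4662, h(Cart) = 0.5135.
Starting from Product, the probability is 0.4662.

0.4662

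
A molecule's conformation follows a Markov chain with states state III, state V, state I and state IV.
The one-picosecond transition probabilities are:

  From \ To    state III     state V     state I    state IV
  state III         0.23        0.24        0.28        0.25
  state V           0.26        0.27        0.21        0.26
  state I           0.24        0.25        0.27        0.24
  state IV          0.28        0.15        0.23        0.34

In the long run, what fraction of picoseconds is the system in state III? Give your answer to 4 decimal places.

Let the stationary distribution be π with π = πP and π_1 + π_2 + π_3 + π_4 = 1.
π_1 = 0.23·π_1 + 0.26·π_2 + 0.24·π_3 + 0.28·π_4
π_2 = 0.24·π_1 + 0.27·π_2 + 0.25·π_3 + 0.15·π_4
π_3 = 0.28·π_1 + 0.21·π_2 + 0.27·π_3 + 0.23·π_4
Solving with the normalization constraint gives π = (0.2529, 0.2245, 0.2481, 0.2745).
So the stationary probability of state III is 0.2529.

0.2529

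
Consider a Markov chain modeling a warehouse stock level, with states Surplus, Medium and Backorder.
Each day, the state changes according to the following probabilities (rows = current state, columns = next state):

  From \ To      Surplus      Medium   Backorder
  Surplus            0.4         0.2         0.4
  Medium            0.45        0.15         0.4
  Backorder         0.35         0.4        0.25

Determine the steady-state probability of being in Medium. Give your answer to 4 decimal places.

Let the stationary distribution be π with π = πP and π_1 + π_2 + π_3 = 1.
π_1 = 0.4·π_1 + 0.45·π_2 + 0.35·π_3
π_2 = 0.2·π_1 + 0.15·π_2 + 0.4·π_3
Solving with the normalization constraint gives π = (0.3954, 0.2567, 0.3478).
So the stationary probability of Medium is 0.2567.

0.2567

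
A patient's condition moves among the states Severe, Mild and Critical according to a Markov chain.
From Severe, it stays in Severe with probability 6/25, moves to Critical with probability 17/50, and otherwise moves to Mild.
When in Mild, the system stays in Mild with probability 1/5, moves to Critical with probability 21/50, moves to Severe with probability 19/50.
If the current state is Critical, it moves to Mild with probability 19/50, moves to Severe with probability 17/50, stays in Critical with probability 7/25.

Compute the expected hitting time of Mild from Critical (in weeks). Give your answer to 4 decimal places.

2.5487

Let t(s) be the expected number of weeks to first reach Mild from state s, with t(Mild) = 0. Conditioning on the first week:
t(Severe) = 1 + 0.24·t(Severe) + 0.34·t(Critical)
t(Critical) = 1 + 0.34·t(Severe) + 0.28·t(Critical)
Solving: t(Severe) = 2.4560, t(Critical) = 2.5487.
Expected weeks from Critical to Mild: 2.5487.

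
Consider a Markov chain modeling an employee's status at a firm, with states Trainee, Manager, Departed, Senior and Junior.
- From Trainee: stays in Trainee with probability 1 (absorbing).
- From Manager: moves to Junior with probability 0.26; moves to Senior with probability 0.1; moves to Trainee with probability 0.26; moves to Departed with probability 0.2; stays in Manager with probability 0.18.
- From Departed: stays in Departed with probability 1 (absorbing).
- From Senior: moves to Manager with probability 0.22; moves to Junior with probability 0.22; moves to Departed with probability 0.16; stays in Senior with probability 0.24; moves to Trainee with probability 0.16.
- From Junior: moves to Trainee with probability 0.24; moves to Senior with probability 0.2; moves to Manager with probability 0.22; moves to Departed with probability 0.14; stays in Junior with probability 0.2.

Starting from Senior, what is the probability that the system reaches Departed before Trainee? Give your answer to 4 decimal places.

0.4517

Let h(s) be the probability of absorption at Departed starting from transient state s. Then h(Departed) = 1 and h(Trainee) = 0. By first-step analysis:
h(Manager) = 0.26·0 + 0.18·h(Manager) + 0.2·1 + 0.1·h(Senior) + 0.26·h(Junior)
h(Senior) = 0.16·0 + 0.22·h(Manager) + 0.16·1 + 0.24·h(Senior) + 0.22·h(Junior)
h(Junior) = 0.24·0 + 0.22·h(Manager) + 0.14·1 + 0.2·h(Senior) + 0.2·h(Junior)
Solving: h(Manager) = 0.4276, h(Senior) = 0.4517, h(Junior) = 0.4055.
Starting from Senior, the probability is 0.4517.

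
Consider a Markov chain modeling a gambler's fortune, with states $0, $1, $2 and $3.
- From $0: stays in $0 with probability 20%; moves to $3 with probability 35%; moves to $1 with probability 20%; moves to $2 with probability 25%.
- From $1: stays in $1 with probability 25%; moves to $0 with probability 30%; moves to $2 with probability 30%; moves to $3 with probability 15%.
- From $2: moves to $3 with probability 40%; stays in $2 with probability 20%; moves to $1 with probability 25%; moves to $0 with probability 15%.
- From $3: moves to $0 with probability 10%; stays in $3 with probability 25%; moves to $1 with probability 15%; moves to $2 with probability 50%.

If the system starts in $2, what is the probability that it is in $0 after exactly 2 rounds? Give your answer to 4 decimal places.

0.1750

Propagate the distribution vector 2 rounds from $2.
After 0 rounds: (0.0000, 0.0000, 1.0000, 0.0000)
After 1 round: (0.1500, 0.2500, 0.2000, 0.4000)
After 2 rounds: (0.1750, 0.2025, 0.3525, 0.2700)
P(in $0 after 2 rounds) = 0.1750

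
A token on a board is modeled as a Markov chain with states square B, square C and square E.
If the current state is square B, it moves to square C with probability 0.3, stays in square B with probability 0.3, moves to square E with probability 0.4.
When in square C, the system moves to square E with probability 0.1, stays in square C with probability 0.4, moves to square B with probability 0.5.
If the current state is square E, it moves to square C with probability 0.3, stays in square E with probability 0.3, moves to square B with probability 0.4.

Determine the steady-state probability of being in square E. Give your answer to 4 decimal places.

0.2727

Let the stationary distribution be π with π = πP and π_1 + π_2 + π_3 = 1.
π_1 = 0.3·π_1 + 0.5·π_2 + 0.4·π_3
π_2 = 0.3·π_1 + 0.4·π_2 + 0.3·π_3
Solving with the normalization constraint gives π = (0.3939, 0.3333, 0.2727).
So the stationary probability of square E is 0.2727.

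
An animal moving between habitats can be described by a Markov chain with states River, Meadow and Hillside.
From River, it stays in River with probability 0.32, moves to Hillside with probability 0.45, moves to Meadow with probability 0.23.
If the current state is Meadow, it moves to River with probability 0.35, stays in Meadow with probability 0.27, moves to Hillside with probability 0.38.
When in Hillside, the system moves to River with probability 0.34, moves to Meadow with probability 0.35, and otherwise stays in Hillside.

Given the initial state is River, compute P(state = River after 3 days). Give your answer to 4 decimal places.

0.3362

Propagate the distribution vector 3 days from River.
After 0 days: (1.0000, 0.0000, 0.0000)
After 1 day: (0.3200, 0.2300, 0.4500)
After 2 days: (0.3359, 0.2932, 0.3709)
After 3 days: (0.3362, 0.2862, 0.3776)
P(in River after 3 days) = 0.3362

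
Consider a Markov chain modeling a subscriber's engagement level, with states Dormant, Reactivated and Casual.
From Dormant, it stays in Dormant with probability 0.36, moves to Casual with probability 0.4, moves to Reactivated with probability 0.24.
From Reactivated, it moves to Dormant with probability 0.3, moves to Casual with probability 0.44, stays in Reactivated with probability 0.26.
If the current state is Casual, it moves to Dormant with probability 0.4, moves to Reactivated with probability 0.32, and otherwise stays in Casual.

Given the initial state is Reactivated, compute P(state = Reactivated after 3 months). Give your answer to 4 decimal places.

Propagate the distribution vector 3 months from Reactivated.
After 0 months: (0.0000, 1.0000, 0.0000)
After 1 month: (0.3000, 0.2600, 0.4400)
After 2 months: (0.3620, 0.2804, 0.3576)
After 3 months: (0.3575, 0.2742, 0.3683)
P(in Reactivated after 3 months) = 0.2742

0.2742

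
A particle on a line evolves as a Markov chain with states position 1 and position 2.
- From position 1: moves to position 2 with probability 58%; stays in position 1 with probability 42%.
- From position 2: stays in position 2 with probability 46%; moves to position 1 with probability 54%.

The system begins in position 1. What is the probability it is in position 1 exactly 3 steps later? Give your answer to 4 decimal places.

0.4812

Propagate the distribution vector 3 steps from position 1.
After 0 steps: (1.0000, 0.0000)
After 1 step: (0.4200, 0.5800)
After 2 steps: (0.4896, 0.5104)
After 3 steps: (0.4812, 0.5188)
P(in position 1 after 3 steps) = 0.4812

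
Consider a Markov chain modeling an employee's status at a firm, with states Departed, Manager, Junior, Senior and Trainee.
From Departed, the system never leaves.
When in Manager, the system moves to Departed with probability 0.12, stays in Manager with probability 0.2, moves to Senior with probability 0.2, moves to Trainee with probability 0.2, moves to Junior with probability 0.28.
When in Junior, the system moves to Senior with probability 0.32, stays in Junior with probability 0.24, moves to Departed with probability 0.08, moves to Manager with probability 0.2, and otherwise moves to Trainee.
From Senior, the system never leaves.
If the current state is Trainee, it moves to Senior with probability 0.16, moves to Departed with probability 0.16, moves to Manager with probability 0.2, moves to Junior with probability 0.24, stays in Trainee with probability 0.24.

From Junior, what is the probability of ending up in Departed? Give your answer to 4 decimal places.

0.2778

Let h(s) be the probability of absorption at Departed starting from transient state s. Then h(Departed) = 1 and h(Senior) = 0. By first-step analysis:
h(Manager) = 0.12·1 + 0.2·h(Manager) + 0.28·h(Junior) + 0.2·0 + 0.2·h(Trainee)
h(Junior) = 0.08·1 + 0.2·h(Manager) + 0.24·h(Junior) + 0.32·0 + 0.16·h(Trainee)
h(Trainee) = 0.16·1 + 0.2·h(Manager) + 0.24·h(Junior) + 0.16·0 + 0.24·h(Trainee)
Solving: h(Manager) = 0.3444, h(Junior) = 0.2778, h(Trainee) = 0.3889.
Starting from Junior, the probability is 0.2778.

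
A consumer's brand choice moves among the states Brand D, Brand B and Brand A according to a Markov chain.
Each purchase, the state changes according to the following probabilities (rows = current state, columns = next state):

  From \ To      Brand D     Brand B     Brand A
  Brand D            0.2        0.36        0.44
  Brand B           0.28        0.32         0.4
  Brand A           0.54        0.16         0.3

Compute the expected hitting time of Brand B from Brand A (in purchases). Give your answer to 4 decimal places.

Let t(s) be the expected number of purchases to first reach Brand B from state s, with t(Brand B) = 0. Conditioning on the first purchase:
t(Brand D) = 1 + 0.2·t(Brand D) + 0.44·t(Brand A)
t(Brand A) = 1 + 0.54·t(Brand D) + 0.3·t(Brand A)
Solving: t(Brand D) = 3.5360, t(Brand A) = 4.1563.
Expected purchases from Brand A to Brand B: 4.1563.

4.1563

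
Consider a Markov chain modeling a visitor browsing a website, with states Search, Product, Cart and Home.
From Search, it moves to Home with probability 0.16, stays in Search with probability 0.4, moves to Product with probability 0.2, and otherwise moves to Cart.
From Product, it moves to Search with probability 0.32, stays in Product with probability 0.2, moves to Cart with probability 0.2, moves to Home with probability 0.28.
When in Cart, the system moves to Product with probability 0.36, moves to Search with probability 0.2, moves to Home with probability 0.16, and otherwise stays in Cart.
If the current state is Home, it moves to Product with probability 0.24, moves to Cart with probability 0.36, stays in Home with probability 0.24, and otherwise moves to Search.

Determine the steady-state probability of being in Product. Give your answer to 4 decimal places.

0.2507

Let the stationary distribution be π with π = πP and π_1 + π_2 + π_3 + π_4 = 1.
π_1 = 0.4·π_1 + 0.32·π_2 + 0.2·π_3 + 0.16·π_4
π_2 = 0.2·π_1 + 0.2·π_2 + 0.36·π_3 + 0.24·π_4
π_3 = 0.24·π_1 + 0.2·π_2 + 0.28·π_3 + 0.36·π_4
Solving with the normalization constraint gives π = (0.2773, 0.2507, 0.2654, 0.2066).
So the stationary probability of Product is 0.2507.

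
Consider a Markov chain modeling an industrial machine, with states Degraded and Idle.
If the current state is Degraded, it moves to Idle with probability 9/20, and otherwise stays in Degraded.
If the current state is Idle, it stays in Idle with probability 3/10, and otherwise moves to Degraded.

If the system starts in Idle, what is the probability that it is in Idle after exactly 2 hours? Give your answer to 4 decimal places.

Sum over the intermediate state after 1 hour:
P = P(Idle→Degraded)·P(Degraded→Idle) + P(Idle→Idle)·P(Idle→Idle)
  = 0.7×0.45 + 0.3×0.3
  = 0.3150 + 0.0900 = 0.4050

0.4050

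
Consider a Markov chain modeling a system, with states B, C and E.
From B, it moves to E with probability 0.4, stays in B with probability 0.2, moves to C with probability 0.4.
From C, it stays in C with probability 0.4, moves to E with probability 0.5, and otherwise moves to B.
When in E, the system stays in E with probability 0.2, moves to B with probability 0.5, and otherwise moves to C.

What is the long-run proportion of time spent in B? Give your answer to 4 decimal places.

0.2727

Let the stationary distribution be π with π = πP and π_1 + π_2 + π_3 = 1.
π_1 = 0.2·π_1 + 0.1·π_2 + 0.5·π_3
π_2 = 0.4·π_1 + 0.4·π_2 + 0.3·π_3
Solving with the normalization constraint gives π = (0.2727, 0.3636, 0.3636).
So the stationary probability of B is 0.2727.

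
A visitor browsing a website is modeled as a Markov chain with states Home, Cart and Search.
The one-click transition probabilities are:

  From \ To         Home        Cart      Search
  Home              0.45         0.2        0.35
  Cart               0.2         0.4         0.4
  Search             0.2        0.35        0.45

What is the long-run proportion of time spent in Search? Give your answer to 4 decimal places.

Let the stationary distribution be π with π = πP and π_1 + π_2 + π_3 = 1.
π_1 = 0.45·π_1 + 0.2·π_2 + 0.2·π_3
π_2 = 0.2·π_1 + 0.4·π_2 + 0.35·π_3
Solving with the normalization constraint gives π = (0.2667, 0.3263, 0.4070).
So the stationary probability of Search is 0.4070.

0.4070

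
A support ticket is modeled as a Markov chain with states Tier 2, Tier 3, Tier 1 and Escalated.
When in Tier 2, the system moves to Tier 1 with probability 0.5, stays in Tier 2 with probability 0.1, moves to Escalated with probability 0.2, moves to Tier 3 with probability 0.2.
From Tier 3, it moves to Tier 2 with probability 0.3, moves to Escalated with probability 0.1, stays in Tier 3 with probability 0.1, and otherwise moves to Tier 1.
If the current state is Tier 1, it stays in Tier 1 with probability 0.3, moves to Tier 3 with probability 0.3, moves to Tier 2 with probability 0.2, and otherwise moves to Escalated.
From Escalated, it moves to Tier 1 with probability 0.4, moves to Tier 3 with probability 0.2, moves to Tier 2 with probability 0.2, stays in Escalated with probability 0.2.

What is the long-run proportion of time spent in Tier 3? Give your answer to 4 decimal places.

0.2183

Let the stationary distribution be π with π = πP and π_1 + π_2 + π_3 + π_4 = 1.
π_1 = 0.1·π_1 + 0.3·π_2 + 0.2·π_3 + 0.2·π_4
π_2 = 0.2·π_1 + 0.1·π_2 + 0.3·π_3 + 0.2·π_4
π_3 = 0.5·π_1 + 0.5·π_2 + 0.3·π_3 + 0.4·π_4
Solving with the normalization constraint gives π = (0.2017, 0.2183, 0.4018, 0.1782).
So the stationary probability of Tier 3 is 0.2183.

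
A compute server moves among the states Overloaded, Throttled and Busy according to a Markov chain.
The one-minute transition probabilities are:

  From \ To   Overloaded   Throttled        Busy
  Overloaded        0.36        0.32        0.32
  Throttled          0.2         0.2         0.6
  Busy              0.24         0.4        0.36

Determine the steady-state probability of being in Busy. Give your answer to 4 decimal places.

Let the stationary distribution be π with π = πP and π_1 + π_2 + π_3 = 1.
π_1 = 0.36·π_1 + 0.2·π_2 + 0.24·π_3
π_2 = 0.32·π_1 + 0.2·π_2 + 0.4·π_3
Solving with the normalization constraint gives π = (0.2584, 0.3161, 0.4255).
So the stationary probability of Busy is 0.4255.

0.4255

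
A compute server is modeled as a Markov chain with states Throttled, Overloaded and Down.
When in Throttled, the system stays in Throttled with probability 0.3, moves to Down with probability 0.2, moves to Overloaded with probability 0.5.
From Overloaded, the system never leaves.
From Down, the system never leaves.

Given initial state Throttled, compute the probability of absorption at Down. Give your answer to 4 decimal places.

Let h(s) be the probability of absorption at Down starting from transient state s. Then h(Down) = 1 and h(Overloaded) = 0. By first-step analysis:
h(Throttled) = 0.3·h(Throttled) + 0.5·0 + 0.2·1
Solving: h(Throttled) = 0.2857.
Starting from Throttled, the probability is 0.2857.

0.2857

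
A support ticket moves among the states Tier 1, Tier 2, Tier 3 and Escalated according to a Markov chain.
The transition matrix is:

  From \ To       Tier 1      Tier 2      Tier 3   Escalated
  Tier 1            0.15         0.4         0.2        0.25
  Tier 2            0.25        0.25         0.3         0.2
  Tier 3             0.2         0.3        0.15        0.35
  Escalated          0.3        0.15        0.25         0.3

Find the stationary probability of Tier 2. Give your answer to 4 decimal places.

0.2685

Let the stationary distribution be π with π = πP and π_1 + π_2 + π_3 + π_4 = 1.
π_1 = 0.15·π_1 + 0.25·π_2 + 0.2·π_3 + 0.3·π_4
π_2 = 0.4·π_1 + 0.25·π_2 + 0.3·π_3 + 0.15·π_4
π_3 = 0.2·π_1 + 0.3·π_2 + 0.15·π_3 + 0.25·π_4
Solving with the normalization constraint gives π = (0.2293, 0.2685, 0.2291, 0.2731).
So the stationary probability of Tier 2 is 0.2685.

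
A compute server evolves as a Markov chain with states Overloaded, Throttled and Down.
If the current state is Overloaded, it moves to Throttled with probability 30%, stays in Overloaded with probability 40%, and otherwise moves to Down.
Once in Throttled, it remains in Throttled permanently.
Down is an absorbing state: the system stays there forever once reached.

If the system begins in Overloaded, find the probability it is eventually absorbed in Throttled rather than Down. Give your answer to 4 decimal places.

0.5000

Let h(s) be the probability of absorption at Throttled starting from transient state s. Then h(Throttled) = 1 and h(Down) = 0. By first-step analysis:
h(Overloaded) = 0.4·h(Overloaded) + 0.3·1 + 0.3·0
Solving: h(Overloaded) = 0.5000.
Starting from Overloaded, the probability is 0.5000.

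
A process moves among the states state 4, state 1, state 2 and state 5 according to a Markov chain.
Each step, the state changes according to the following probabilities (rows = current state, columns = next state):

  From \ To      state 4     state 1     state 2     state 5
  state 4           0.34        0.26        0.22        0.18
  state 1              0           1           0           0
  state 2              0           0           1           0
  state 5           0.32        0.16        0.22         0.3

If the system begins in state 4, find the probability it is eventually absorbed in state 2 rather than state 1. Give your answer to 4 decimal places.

Let h(s) be the probability of absorption at state 2 starting from transient state s. Then h(state 2) = 1 and h(state 1) = 0. By first-step analysis:
h(state 4) = 0.34·h(state 4) + 0.26·0 + 0.22·1 + 0.18·h(state 5)
h(state 5) = 0.32·h(state 4) + 0.16·0 + 0.22·1 + 0.3·h(state 5)
Solving: h(state 4) = 0.4787, h(state 5) = 0.5331.
Starting from state 4, the probability is 0.4787.

0.4787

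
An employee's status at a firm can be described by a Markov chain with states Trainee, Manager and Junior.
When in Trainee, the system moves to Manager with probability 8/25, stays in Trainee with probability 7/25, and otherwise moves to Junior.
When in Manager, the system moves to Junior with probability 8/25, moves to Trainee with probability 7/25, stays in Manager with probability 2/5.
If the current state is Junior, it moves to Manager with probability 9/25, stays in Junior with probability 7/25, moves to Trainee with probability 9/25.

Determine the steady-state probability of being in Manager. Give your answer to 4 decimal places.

Let the stationary distribution be π with π = πP and π_1 + π_2 + π_3 = 1.
π_1 = 0.28·π_1 + 0.28·π_2 + 0.36·π_3
π_2 = 0.32·π_1 + 0.4·π_2 + 0.36·π_3
Solving with the normalization constraint gives π = (0.3065, 0.3622, 0.3313).
So the stationary probability of Manager is 0.3622.

0.3622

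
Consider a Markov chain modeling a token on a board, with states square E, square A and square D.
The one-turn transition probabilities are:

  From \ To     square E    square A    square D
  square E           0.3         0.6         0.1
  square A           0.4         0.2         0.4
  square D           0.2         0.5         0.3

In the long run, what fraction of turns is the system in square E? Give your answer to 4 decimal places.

0.3130

Let the stationary distribution be π with π = πP and π_1 + π_2 + π_3 = 1.
π_1 = 0.3·π_1 + 0.4·π_2 + 0.2·π_3
π_2 = 0.6·π_1 + 0.2·π_2 + 0.5·π_3
Solving with the normalization constraint gives π = (0.3130, 0.4087, 0.2783).
So the stationary probability of square E is 0.3130.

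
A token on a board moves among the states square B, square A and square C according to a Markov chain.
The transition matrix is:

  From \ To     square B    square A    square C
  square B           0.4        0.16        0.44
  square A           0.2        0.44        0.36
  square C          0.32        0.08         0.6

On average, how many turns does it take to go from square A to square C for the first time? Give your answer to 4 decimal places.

Let t(s) be the expected number of turns to first reach square C from state s, with t(square C) = 0. Conditioning on the first turn:
t(square B) = 1 + 0.4·t(square B) + 0.16·t(square A)
t(square A) = 1 + 0.2·t(square B) + 0.44·t(square A)
Solving: t(square B) = 2.3684, t(square A) = 2.6316.
Expected turns from square A to square C: 2.6316.

2.6316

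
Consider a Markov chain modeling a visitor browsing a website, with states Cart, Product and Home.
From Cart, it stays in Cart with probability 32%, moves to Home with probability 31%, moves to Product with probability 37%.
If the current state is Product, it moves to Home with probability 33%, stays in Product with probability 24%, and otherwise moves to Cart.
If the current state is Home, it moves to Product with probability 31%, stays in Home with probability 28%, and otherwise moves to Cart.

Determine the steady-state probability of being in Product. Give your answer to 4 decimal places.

0.3111

Let the stationary distribution be π with π = πP and π_1 + π_2 + π_3 = 1.
π_1 = 0.32·π_1 + 0.43·π_2 + 0.41·π_3
π_2 = 0.37·π_1 + 0.24·π_2 + 0.31·π_3
Solving with the normalization constraint gives π = (0.3819, 0.3111, 0.3070).
So the stationary probability of Product is 0.3111.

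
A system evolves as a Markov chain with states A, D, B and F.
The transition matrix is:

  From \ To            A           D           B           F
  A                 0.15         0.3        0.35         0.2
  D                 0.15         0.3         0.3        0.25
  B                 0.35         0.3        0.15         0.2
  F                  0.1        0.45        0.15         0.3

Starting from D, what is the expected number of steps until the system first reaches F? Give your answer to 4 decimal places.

4.4186

Let t(s) be the expected number of steps to first reach F from state s, with t(F) = 0. Conditioning on the first step:
t(A) = 1 + 0.15·t(A) + 0.3·t(D) + 0.35·t(B)
t(D) = 1 + 0.15·t(A) + 0.3·t(D) + 0.3·t(B)
t(B) = 1 + 0.35·t(A) + 0.3·t(D) + 0.15·t(B)
Solving: t(A) = 4.6512, t(D) = 4.4186, t(B) = 4.6512.
Expected steps from D to F: 4.4186.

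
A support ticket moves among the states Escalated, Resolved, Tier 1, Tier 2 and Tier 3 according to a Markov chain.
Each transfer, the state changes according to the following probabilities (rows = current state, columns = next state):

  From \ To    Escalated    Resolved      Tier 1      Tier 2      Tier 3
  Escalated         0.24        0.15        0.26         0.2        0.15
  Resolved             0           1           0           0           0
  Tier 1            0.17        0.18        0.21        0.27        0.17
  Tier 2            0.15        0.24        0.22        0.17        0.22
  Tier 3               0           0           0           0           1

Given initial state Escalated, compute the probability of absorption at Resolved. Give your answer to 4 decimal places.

Let h(s) be the probability of absorption at Resolved starting from transient state s. Then h(Resolved) = 1 and h(Tier 3) = 0. By first-step analysis:
h(Escalated) = 0.24·h(Escalated) + 0.15·1 + 0.26·h(Tier 1) + 0.2·h(Tier 2) + 0.15·0
h(Tier 1) = 0.17·h(Escalated) + 0.18·1 + 0.21·h(Tier 1) + 0.27·h(Tier 2) + 0.17·0
h(Tier 2) = 0.15·h(Escalated) + 0.24·1 + 0.22·h(Tier 1) + 0.17·h(Tier 2) + 0.22·0
Solving: h(Escalated) = 0.5096, h(Tier 1) = 0.5144, h(Tier 2) = 0.5176.
Starting from Escalated, the probability is 0.5096.

0.5096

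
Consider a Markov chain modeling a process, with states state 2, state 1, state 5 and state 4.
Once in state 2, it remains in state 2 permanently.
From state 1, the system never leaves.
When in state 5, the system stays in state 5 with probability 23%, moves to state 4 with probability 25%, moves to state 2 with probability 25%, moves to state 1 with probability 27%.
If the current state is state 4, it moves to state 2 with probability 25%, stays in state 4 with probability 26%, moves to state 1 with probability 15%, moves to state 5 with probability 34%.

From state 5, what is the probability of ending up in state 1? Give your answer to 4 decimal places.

0.4895

Let h(s) be the probability of absorption at state 1 starting from transient state s. Then h(state 1) = 1 and h(state 2) = 0. By first-step analysis:
h(state 5) = 0.25·0 + 0.27·1 + 0.23·h(state 5) + 0.25·h(state 4)
h(state 4) = 0.25·0 + 0.15·1 + 0.34·h(state 5) + 0.26·h(state 4)
Solving: h(state 5) = 0.4895, h(state 4) = 0.4276.
Starting from state 5, the probability is 0.4895.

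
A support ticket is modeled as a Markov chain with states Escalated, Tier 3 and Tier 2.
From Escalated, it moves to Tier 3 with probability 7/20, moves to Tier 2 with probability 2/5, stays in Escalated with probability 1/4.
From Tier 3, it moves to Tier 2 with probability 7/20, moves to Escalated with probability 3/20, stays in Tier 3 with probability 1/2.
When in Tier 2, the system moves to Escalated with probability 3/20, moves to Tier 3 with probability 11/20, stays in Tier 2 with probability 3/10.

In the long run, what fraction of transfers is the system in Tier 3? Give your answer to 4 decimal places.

Let the stationary distribution be π with π = πP and π_1 + π_2 + π_3 = 1.
π_1 = 0.25·π_1 + 0.15·π_2 + 0.15·π_3
π_2 = 0.35·π_1 + 0.5·π_2 + 0.55·π_3
Solving with the normalization constraint gives π = (0.1667, 0.4921, 0.3413).
So the stationary probability of Tier 3 is 0.4921.

0.4921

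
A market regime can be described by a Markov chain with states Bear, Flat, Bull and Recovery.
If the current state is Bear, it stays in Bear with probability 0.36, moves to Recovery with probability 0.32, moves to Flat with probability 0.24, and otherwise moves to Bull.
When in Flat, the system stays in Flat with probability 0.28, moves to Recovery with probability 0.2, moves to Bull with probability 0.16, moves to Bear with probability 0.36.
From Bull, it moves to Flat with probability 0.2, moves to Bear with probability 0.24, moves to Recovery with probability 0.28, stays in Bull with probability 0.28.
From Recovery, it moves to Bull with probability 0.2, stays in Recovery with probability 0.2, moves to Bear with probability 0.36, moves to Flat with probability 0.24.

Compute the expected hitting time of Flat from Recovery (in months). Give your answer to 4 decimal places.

Let t(s) be the expected number of months to first reach Flat from state s, with t(Flat) = 0. Conditioning on the first month:
t(Bear) = 1 + 0.36·t(Bear) + 0.08·t(Bull) + 0.32·t(Recovery)
t(Bull) = 1 + 0.24·t(Bear) + 0.28·t(Bull) + 0.28·t(Recovery)
t(Recovery) = 1 + 0.36·t(Bear) + 0.2·t(Bull) + 0.2·t(Recovery)
Solving: t(Bear) = 4.2677, t(Bull) = 4.4800, t(Recovery) = 4.2905.
Expected months from Recovery to Flat: 4.2905.

4.2905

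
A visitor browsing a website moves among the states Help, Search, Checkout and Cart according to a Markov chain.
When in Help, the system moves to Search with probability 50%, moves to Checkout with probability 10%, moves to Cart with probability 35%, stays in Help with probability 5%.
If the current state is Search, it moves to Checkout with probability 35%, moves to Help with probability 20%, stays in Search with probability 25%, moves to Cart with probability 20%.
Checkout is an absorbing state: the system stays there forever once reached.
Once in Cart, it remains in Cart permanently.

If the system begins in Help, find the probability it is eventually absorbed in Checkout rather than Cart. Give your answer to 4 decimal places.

0.4082

Let h(s) be the probability of absorption at Checkout starting from transient state s. Then h(Checkout) = 1 and h(Cart) = 0. By first-step analysis:
h(Help) = 0.05·h(Help) + 0.5·h(Search) + 0.1·1 + 0.35·0
h(Search) = 0.2·h(Help) + 0.25·h(Search) + 0.35·1 + 0.2·0
Solving: h(Help) = 0.4082, h(Search) = 0.5755.
Starting from Help, the probability is 0.4082.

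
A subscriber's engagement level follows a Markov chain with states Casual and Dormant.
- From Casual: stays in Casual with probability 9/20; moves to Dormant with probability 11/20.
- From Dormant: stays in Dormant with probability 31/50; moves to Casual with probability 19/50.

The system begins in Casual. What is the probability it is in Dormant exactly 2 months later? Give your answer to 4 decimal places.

Sum over the intermediate state after 1 month:
P = P(Casual→Casual)·P(Casual→Dormant) + P(Casual→Dormant)·P(Dormant→Dormant)
  = 0.45×0.55 + 0.55×0.62
  = 0.2475 + 0.3410 = 0.5885

0.5885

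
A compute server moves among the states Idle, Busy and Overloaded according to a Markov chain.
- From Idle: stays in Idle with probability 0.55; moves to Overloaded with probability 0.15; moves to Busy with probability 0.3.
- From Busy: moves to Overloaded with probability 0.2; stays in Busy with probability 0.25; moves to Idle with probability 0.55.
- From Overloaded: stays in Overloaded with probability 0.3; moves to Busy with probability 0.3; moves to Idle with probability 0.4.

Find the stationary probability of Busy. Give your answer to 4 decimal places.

Let the stationary distribution be π with π = πP and π_1 + π_2 + π_3 = 1.
π_1 = 0.55·π_1 + 0.55·π_2 + 0.4·π_3
π_2 = 0.3·π_1 + 0.25·π_2 + 0.3·π_3
Solving with the normalization constraint gives π = (0.5210, 0.2857, 0.1933).
So the stationary probability of Busy is 0.2857.

0.2857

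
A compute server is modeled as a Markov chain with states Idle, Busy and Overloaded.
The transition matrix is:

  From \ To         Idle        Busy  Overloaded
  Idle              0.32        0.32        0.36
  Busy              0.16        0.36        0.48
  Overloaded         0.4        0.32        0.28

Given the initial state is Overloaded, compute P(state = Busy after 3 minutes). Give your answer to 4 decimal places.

0.3333

Propagate the distribution vector 3 minutes from Overloaded.
After 0 minutes: (0.0000, 0.0000, 1.0000)
After 1 minute: (0.4000, 0.3200, 0.2800)
After 2 minutes: (0.2912, 0.3328, 0.3760)
After 3 minutes: (0.2968, 0.3333, 0.3699)
P(in Busy after 3 minutes) = 0.3333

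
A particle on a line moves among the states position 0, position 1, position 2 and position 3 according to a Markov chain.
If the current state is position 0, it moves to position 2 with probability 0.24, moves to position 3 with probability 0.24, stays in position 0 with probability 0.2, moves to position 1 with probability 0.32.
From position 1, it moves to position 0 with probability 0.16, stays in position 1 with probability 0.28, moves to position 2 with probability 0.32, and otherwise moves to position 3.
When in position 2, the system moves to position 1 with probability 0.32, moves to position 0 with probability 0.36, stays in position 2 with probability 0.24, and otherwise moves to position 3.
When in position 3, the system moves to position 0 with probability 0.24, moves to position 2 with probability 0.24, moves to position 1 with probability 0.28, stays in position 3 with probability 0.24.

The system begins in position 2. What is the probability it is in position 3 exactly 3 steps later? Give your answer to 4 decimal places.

0.1975

Propagate the distribution vector 3 steps from position 2.
After 0 steps: (0.0000, 0.0000, 1.0000, 0.0000)
After 1 step: (0.3600, 0.3200, 0.2400, 0.0800)
After 2 steps: (0.2288, 0.3040, 0.2656, 0.2016)
After 3 steps: (0.2384, 0.2998, 0.2643, 0.1975)
P(in position 3 after 3 steps) = 0.1975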